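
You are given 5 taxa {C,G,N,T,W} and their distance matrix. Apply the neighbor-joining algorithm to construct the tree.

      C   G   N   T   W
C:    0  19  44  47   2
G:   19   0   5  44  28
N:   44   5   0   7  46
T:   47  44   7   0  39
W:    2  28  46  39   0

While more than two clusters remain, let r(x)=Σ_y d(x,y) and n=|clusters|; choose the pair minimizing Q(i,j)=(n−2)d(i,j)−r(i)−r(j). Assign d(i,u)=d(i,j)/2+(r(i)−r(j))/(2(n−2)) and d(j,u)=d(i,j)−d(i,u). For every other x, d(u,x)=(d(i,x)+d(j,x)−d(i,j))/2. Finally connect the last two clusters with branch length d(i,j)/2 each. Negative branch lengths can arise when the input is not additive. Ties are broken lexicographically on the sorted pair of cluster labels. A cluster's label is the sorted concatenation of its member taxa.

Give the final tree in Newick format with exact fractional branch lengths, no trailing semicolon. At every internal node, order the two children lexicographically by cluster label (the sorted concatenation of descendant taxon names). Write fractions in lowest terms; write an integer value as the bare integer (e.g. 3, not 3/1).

1. join C+W (d=2, Q=-221) ⇒ CW; edges |C|=1/2, |W|=3/2
  updated: d(CW,G)=45/2, d(CW,N)=44, d(CW,T)=42
2. join CW+G (d=45/2, Q=-135) ⇒ CGW; edges |CW|=41/2, |G|=2
  updated: d(CGW,N)=53/4, d(CGW,T)=127/4
3. join CGW+N (d=53/4, Q=-52) ⇒ CGNW; edges |CGW|=19, |N|=-23/4
  updated: d(CGNW,T)=51/4
4. join CGNW+T (d=51/4) ⇒ CGNTW; edges |CGNW|=51/8, |T|=51/8
final tree: ((((C:1/2,W:3/2):41/2,G:2):19,N:-23/4):51/8,T:51/8)
total length: 101/2

((((C:1/2,W:3/2):41/2,G:2):19,N:-23/4):51/8,T:51/8)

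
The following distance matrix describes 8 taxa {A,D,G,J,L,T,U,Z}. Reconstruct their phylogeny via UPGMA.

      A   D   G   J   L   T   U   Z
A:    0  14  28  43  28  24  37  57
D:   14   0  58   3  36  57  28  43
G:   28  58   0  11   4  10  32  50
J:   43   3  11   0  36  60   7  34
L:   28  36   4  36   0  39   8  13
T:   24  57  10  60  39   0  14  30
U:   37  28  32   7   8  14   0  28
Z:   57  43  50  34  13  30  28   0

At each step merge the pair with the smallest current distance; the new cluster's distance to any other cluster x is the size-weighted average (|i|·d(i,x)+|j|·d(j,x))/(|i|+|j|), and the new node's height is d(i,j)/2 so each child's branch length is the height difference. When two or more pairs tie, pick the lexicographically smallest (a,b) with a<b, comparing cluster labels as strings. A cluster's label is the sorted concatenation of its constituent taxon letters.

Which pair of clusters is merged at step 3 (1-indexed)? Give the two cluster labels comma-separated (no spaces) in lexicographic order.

1. join D+J (d=3) ⇒ DJ; edges |D|=3/2, |J|=3/2
  updated: d(A,DJ)=57/2, d(DJ,G)=69/2, d(DJ,L)=36, d(DJ,T)=117/2, d(DJ,U)=35/2, d(DJ,Z)=77/2
2. join G+L (d=4) ⇒ GL; edges |G|=2, |L|=2
  updated: d(A,GL)=28, d(DJ,GL)=141/4, d(GL,T)=49/2, d(GL,U)=20, d(GL,Z)=63/2
3. join T+U (d=14) ⇒ TU; edges |T|=7, |U|=7
  updated: d(A,TU)=61/2, d(DJ,TU)=38, d(GL,TU)=89/4, d(TU,Z)=29
4. join GL+TU (d=89/4) ⇒ GLTU; edges |GL|=73/8, |TU|=33/8
  updated: d(A,GLTU)=117/4, d(DJ,GLTU)=293/8, d(GLTU,Z)=121/4
5. join A+DJ (d=57/2) ⇒ ADJ; edges |A|=57/4, |DJ|=51/4
  updated: d(ADJ,GLTU)=205/6, d(ADJ,Z)=134/3
6. join GLTU+Z (d=121/4) ⇒ GLTUZ; edges |GLTU|=4, |Z|=121/8
  updated: d(ADJ,GLTUZ)=544/15
7. join ADJ+GLTUZ (d=544/15) ⇒ ADGJLTUZ; edges |ADJ|=233/60, |GLTUZ|=361/120
final tree: ((A:57/4,(D:3/2,J:3/2):51/4):233/60,(((G:2,L:2):73/8,(T:7,U:7):33/8):4,Z:121/8):361/120)
total length: 1309/15

T,U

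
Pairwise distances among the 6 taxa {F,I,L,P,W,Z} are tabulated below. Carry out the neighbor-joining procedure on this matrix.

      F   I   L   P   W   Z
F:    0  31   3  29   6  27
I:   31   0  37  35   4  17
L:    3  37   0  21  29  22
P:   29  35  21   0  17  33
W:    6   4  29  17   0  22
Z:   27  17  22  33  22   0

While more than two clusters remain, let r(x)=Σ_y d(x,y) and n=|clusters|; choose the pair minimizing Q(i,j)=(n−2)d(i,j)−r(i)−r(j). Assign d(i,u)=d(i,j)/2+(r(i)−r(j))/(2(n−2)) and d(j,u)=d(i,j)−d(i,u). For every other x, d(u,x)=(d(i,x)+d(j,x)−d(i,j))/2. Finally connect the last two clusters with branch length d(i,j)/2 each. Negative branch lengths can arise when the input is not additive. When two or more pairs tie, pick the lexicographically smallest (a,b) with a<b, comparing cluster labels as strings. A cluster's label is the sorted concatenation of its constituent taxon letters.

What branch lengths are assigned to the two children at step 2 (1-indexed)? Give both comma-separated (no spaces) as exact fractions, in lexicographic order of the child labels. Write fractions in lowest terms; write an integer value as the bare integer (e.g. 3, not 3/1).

1. join F+L (d=3, Q=-196) ⇒ FL; edges |F|=-1/2, |L|=7/2
  updated: d(FL,I)=65/2, d(FL,P)=47/2, d(FL,W)=16, d(FL,Z)=23
2. join I+W (d=4, Q=-271/2) ⇒ IW; edges |I|=83/12, |W|=-35/12
  updated: d(FL,IW)=89/4, d(IW,P)=24, d(IW,Z)=35/2
3. join FL+P (d=47/2, Q=-409/4) ⇒ FLP; edges |FL|=141/16, |P|=235/16
  updated: d(FLP,IW)=91/8, d(FLP,Z)=65/4
4. join FLP+IW (d=91/8, Q=-361/8) ⇒ FILPW; edges |FLP|=81/16, |IW|=101/16
  updated: d(FILPW,Z)=179/16
5. join FILPW+Z (d=179/16) ⇒ FILPWZ; edges |FILPW|=179/32, |Z|=179/32
final tree: ((((F:-1/2,L:7/2):141/16,P:235/16):81/16,(I:83/12,W:-35/12):101/16):179/32,Z:179/32)
total length: 849/16

83/12,-35/12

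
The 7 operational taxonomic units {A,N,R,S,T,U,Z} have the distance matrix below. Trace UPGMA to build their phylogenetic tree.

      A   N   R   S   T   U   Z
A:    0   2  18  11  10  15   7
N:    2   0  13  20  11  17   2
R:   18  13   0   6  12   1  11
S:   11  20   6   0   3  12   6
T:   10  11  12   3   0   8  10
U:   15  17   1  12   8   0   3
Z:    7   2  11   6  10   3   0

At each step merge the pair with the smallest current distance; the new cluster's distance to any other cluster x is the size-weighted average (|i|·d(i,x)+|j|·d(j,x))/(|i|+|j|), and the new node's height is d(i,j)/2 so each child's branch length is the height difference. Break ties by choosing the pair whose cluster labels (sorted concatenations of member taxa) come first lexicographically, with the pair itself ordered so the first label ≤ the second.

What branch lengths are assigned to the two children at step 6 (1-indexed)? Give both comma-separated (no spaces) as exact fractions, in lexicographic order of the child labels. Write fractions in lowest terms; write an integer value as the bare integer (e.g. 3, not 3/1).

91/24,31/24

iteration 1: select R,U (d=1); attach at lengths (1/2, 1/2); label the merged cluster RU
  updated: d(A,RU)=33/2, d(N,RU)=15, d(RU,S)=9, d(RU,T)=10, d(RU,Z)=7
iteration 2: select A,N (d=2); attach at lengths (1, 1); label the merged cluster AN
  updated: d(AN,RU)=63/4, d(AN,S)=31/2, d(AN,T)=21/2, d(AN,Z)=9/2
iteration 3: select S,T (d=3); attach at lengths (3/2, 3/2); label the merged cluster ST
  updated: d(AN,ST)=13, d(RU,ST)=19/2, d(ST,Z)=8
iteration 4: select AN,Z (d=9/2); attach at lengths (5/4, 9/4); label the merged cluster ANZ
  updated: d(ANZ,RU)=77/6, d(ANZ,ST)=34/3
iteration 5: select RU,ST (d=19/2); attach at lengths (17/4, 13/4); label the merged cluster RSTU
  updated: d(ANZ,RSTU)=145/12
iteration 6: select ANZ,RSTU (d=145/12); attach at lengths (91/24, 31/24); label the merged cluster ANRSTUZ
final tree: (((A:1,N:1):5/4,Z:9/4):91/24,((R:1/2,U:1/2):17/4,(S:3/2,T:3/2):13/4):31/24)
total length: 265/12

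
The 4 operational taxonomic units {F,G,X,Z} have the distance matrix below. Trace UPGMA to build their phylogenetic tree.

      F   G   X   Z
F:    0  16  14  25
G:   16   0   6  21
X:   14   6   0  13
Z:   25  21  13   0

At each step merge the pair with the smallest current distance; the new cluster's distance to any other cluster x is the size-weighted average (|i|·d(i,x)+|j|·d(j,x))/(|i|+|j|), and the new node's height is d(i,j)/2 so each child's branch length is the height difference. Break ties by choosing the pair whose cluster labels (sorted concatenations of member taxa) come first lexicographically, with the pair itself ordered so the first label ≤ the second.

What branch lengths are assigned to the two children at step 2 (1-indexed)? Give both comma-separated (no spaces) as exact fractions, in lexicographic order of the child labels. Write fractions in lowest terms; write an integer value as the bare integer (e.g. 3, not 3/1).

step 1: merge (G,X) at d=6; branch lengths G→3, X→3; new cluster GX
  updated: d(F,GX)=15, d(GX,Z)=17
step 2: merge (F,GX) at d=15; branch lengths F→15/2, GX→9/2; new cluster FGX
  updated: d(FGX,Z)=59/3
step 3: merge (FGX,Z) at d=59/3; branch lengths FGX→7/3, Z→59/6; new cluster FGXZ
final tree: ((F:15/2,(G:3,X:3):9/2):7/3,Z:59/6)
total length: 181/6

15/2,9/2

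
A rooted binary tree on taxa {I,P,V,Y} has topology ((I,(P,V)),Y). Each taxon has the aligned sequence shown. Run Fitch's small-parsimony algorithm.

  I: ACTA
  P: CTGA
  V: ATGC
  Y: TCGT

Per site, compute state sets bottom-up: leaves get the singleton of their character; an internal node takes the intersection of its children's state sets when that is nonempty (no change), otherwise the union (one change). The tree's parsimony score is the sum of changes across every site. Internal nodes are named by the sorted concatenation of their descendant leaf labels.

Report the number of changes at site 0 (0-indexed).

[col 0] PV: children P:{C}, V:{A} ∪→ {A,C}; cost 1
[col 0] IPV: children I:{A}, PV:{A,C} ∩→ {A}; cost 0
[col 0] IPVY: children IPV:{A}, Y:{T} ∪→ {A,T}; cost 1
[col 1] PV: children P:{T}, V:{T} ∩→ {T}; cost 0
[col 1] IPV: children I:{C}, PV:{T} ∪→ {C,T}; cost 1
[col 1] IPVY: children IPV:{C,T}, Y:{C} ∩→ {C}; cost 0
[col 2] PV: children P:{G}, V:{G} ∩→ {G}; cost 0
[col 2] IPV: children I:{T}, PV:{G} ∪→ {G,T}; cost 1
[col 2] IPVY: children IPV:{G,T}, Y:{G} ∩→ {G}; cost 0
[col 3] PV: children P:{A}, V:{C} ∪→ {A,C}; cost 1
[col 3] IPV: children I:{A}, PV:{A,C} ∩→ {A}; cost 0
[col 3] IPVY: children IPV:{A}, Y:{T} ∪→ {A,T}; cost 1
per-site changes: [2, 1, 1, 2]; total = 6

2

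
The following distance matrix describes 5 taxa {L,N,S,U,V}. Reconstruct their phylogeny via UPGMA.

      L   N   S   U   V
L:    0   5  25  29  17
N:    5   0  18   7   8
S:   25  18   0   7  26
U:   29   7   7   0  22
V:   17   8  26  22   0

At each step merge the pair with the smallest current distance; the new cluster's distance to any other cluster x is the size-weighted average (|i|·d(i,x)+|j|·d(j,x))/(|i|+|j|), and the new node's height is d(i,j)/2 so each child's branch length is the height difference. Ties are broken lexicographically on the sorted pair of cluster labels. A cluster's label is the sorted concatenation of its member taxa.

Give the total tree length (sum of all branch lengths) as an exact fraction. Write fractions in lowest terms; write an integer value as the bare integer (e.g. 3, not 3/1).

step 1: merge (L,N) at d=5; branch lengths L→5/2, N→5/2; new cluster LN
  updated: d(LN,S)=43/2, d(LN,U)=18, d(LN,V)=25/2
step 2: merge (S,U) at d=7; branch lengths S→7/2, U→7/2; new cluster SU
  updated: d(LN,SU)=79/4, d(SU,V)=24
step 3: merge (LN,V) at d=25/2; branch lengths LN→15/4, V→25/4; new cluster LNV
  updated: d(LNV,SU)=127/6
step 4: merge (LNV,SU) at d=127/6; branch lengths LNV→13/3, SU→85/12; new cluster LNSUV
final tree: (((L:5/2,N:5/2):15/4,V:25/4):13/3,(S:7/2,U:7/2):85/12)
total length: 401/12

401/12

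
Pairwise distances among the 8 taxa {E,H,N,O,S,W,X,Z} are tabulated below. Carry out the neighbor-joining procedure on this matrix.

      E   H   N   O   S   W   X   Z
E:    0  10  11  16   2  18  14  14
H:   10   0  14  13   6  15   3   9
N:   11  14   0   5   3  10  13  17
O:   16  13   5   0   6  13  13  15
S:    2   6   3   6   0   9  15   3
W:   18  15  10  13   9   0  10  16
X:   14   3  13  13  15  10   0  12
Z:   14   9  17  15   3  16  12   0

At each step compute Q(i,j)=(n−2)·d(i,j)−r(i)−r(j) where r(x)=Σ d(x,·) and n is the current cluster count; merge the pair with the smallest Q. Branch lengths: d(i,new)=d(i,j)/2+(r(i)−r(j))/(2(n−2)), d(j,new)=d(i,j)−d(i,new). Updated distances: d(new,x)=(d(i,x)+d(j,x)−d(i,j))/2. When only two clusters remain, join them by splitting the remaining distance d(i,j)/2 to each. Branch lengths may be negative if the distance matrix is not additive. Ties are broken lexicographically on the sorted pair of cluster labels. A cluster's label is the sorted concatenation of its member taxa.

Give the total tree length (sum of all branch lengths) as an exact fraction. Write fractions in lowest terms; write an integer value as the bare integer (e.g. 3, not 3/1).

iteration 1: select H,X (d=3, Q=-132); attach at lengths (2/3, 7/3); label the merged cluster HX
  updated: d(E,HX)=21/2, d(HX,N)=12, d(HX,O)=23/2, d(HX,S)=9, d(HX,W)=11, d(HX,Z)=9
iteration 2: select N,O (d=5, Q=-199/2); attach at lengths (33/20, 67/20); label the merged cluster NO
  updated: d(E,NO)=11, d(HX,NO)=37/4, d(NO,S)=2, d(NO,W)=9, d(NO,Z)=27/2
iteration 3: select E,S (d=2, Q=-145/2); attach at lengths (77/16, -45/16); label the merged cluster ES
  updated: d(ES,HX)=35/4, d(ES,NO)=11/2, d(ES,W)=25/2, d(ES,Z)=15/2
iteration 4: select NO,W (d=9, Q=-235/4); attach at lengths (21/8, 51/8); label the merged cluster NOW
  updated: d(ES,NOW)=9/2, d(HX,NOW)=45/8, d(NOW,Z)=41/4
iteration 5: select ES,Z (d=15/2, Q=-65/2); attach at lengths (9/4, 21/4); label the merged cluster ESZ
  updated: d(ESZ,HX)=41/8, d(ESZ,NOW)=29/8
iteration 6: select ESZ,HX (d=41/8, Q=-115/8); attach at lengths (25/16, 57/16); label the merged cluster EHSXZ
  updated: d(EHSXZ,NOW)=33/16
iteration 7: select EHSXZ,NOW (d=33/16); attach at lengths (33/32, 33/32); label the merged cluster EHNOSWXZ
final tree: ((((E:77/16,S:-45/16):9/4,Z:21/4):25/16,(H:2/3,X:7/3):57/16):33/32,((N:33/20,O:67/20):21/8,W:51/8):33/32)
total length: 539/16

539/16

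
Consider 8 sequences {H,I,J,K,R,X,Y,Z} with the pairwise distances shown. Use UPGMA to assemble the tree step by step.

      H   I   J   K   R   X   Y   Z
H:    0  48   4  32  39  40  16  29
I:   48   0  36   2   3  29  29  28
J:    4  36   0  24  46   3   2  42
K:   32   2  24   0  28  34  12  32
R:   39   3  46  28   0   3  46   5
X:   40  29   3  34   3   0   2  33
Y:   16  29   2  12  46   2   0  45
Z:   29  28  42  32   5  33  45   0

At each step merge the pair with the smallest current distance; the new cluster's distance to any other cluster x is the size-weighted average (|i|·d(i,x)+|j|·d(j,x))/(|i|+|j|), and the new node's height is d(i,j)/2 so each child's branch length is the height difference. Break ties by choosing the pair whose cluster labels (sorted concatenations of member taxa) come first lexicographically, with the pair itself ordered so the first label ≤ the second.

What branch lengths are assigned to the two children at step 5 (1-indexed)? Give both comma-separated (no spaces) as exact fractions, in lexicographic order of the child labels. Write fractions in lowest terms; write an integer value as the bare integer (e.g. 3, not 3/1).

10,35/4

iteration 1: select I,K (d=2); attach at lengths (1, 1); label the merged cluster IK
  updated: d(H,IK)=40, d(IK,J)=30, d(IK,R)=31/2, d(IK,X)=63/2, d(IK,Y)=41/2, d(IK,Z)=30
iteration 2: select J,Y (d=2); attach at lengths (1, 1); label the merged cluster JY
  updated: d(H,JY)=10, d(IK,JY)=101/4, d(JY,R)=46, d(JY,X)=5/2, d(JY,Z)=87/2
iteration 3: select JY,X (d=5/2); attach at lengths (1/4, 5/4); label the merged cluster JXY
  updated: d(H,JXY)=20, d(IK,JXY)=82/3, d(JXY,R)=95/3, d(JXY,Z)=40
iteration 4: select R,Z (d=5); attach at lengths (5/2, 5/2); label the merged cluster RZ
  updated: d(H,RZ)=34, d(IK,RZ)=91/4, d(JXY,RZ)=215/6
iteration 5: select H,JXY (d=20); attach at lengths (10, 35/4); label the merged cluster HJXY
  updated: d(HJXY,IK)=61/2, d(HJXY,RZ)=283/8
iteration 6: select IK,RZ (d=91/4); attach at lengths (83/8, 71/8); label the merged cluster IKRZ
  updated: d(HJXY,IKRZ)=527/16
iteration 7: select HJXY,IKRZ (d=527/16); attach at lengths (207/32, 163/32); label the merged cluster HIJKRXYZ
final tree: ((H:10,((J:1,Y:1):1/4,X:5/4):35/4):207/32,((I:1,K:1):83/8,(R:5/2,Z:5/2):71/8):163/32)
total length: 961/16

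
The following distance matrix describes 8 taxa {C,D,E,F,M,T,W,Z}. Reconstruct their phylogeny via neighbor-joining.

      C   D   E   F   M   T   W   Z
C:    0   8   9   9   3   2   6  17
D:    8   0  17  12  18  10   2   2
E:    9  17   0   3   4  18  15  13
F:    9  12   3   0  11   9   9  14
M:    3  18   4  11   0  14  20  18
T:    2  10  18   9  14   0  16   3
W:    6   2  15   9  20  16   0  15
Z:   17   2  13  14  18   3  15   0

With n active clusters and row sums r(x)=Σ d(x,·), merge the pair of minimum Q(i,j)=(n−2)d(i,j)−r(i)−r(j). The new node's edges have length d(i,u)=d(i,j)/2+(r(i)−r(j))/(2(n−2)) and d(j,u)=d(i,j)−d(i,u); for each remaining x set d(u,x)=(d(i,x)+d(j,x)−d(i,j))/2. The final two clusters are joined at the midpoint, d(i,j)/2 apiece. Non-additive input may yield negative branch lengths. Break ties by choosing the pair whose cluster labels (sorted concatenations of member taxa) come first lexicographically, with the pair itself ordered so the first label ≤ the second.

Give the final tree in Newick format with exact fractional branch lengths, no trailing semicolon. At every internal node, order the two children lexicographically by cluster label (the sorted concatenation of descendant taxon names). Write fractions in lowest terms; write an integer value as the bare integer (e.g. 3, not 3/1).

iteration 1: select E,M (d=4, Q=-143); attach at lengths (5/4, 11/4); label the merged cluster EM
  updated: d(C,EM)=4, d(D,EM)=31/2, d(EM,F)=5, d(EM,T)=14, d(EM,W)=31/2, d(EM,Z)=27/2
iteration 2: select D,Z (d=2, Q=-104); attach at lengths (-1/2, 5/2); label the merged cluster DZ
  updated: d(C,DZ)=23/2, d(DZ,EM)=27/2, d(DZ,F)=12, d(DZ,T)=11/2, d(DZ,W)=15/2
iteration 3: select EM,F (d=5, Q=-76); attach at lengths (7/2, 3/2); label the merged cluster EFM
  updated: d(C,EFM)=4, d(DZ,EFM)=41/4, d(EFM,T)=9, d(EFM,W)=39/4
iteration 4: select DZ,W (d=15/2, Q=-103/2); attach at lengths (3, 9/2); label the merged cluster DWZ
  updated: d(C,DWZ)=5, d(DWZ,EFM)=25/4, d(DWZ,T)=7
iteration 5: select C,T (d=2, Q=-25); attach at lengths (-3/4, 11/4); label the merged cluster CT
  updated: d(CT,DWZ)=5, d(CT,EFM)=11/2
iteration 6: select CT,DWZ (d=5, Q=-67/4); attach at lengths (17/8, 23/8); label the merged cluster CDTWZ
  updated: d(CDTWZ,EFM)=27/8
iteration 7: select CDTWZ,EFM (d=27/8); attach at lengths (27/16, 27/16); label the merged cluster CDEFMTWZ
final tree: (((C:-3/4,T:11/4):17/8,((D:-1/2,Z:5/2):3,W:9/2):23/8):27/16,((E:5/4,M:11/4):7/2,F:3/2):27/16)
total length: 231/8

(((C:-3/4,T:11/4):17/8,((D:-1/2,Z:5/2):3,W:9/2):23/8):27/16,((E:5/4,M:11/4):7/2,F:3/2):27/16)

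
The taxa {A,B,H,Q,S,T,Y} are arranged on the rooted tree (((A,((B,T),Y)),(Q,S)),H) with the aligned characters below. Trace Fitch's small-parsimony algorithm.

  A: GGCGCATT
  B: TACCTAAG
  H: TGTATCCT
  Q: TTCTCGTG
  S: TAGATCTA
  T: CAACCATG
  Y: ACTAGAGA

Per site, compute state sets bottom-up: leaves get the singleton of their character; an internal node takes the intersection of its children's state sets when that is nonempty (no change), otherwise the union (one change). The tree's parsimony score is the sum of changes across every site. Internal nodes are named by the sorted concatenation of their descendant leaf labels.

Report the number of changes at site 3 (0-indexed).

3

[col 0] BT: children B:{T}, T:{C} ∪→ {C,T}; cost 1
[col 0] BTY: children BT:{C,T}, Y:{A} ∪→ {A,C,T}; cost 1
[col 0] ABTY: children A:{G}, BTY:{A,C,T} ∪→ {A,C,G,T}; cost 1
[col 0] QS: children Q:{T}, S:{T} ∩→ {T}; cost 0
[col 0] ABQSTY: children ABTY:{A,C,G,T}, QS:{T} ∩→ {T}; cost 0
[col 0] ABHQSTY: children ABQSTY:{T}, H:{T} ∩→ {T}; cost 0
[col 1] BT: children B:{A}, T:{A} ∩→ {A}; cost 0
[col 1] BTY: children BT:{A}, Y:{C} ∪→ {A,C}; cost 1
[col 1] ABTY: children A:{G}, BTY:{A,C} ∪→ {A,C,G}; cost 1
[col 1] QS: children Q:{T}, S:{A} ∪→ {A,T}; cost 1
[col 1] ABQSTY: children ABTY:{A,C,G}, QS:{A,T} ∩→ {A}; cost 0
[col 1] ABHQSTY: children ABQSTY:{A}, H:{G} ∪→ {A,G}; cost 1
[col 2] BT: children B:{C}, T:{A} ∪→ {A,C}; cost 1
[col 2] BTY: children BT:{A,C}, Y:{T} ∪→ {A,C,T}; cost 1
[col 2] ABTY: children A:{C}, BTY:{A,C,T} ∩→ {C}; cost 0
[col 2] QS: children Q:{C}, S:{G} ∪→ {C,G}; cost 1
[col 2] ABQSTY: children ABTY:{C}, QS:{C,G} ∩→ {C}; cost 0
[col 2] ABHQSTY: children ABQSTY:{C}, H:{T} ∪→ {C,T}; cost 1
[col 3] BT: children B:{C}, T:{C} ∩→ {C}; cost 0
[col 3] BTY: children BT:{C}, Y:{A} ∪→ {A,C}; cost 1
[col 3] ABTY: children A:{G}, BTY:{A,C} ∪→ {A,C,G}; cost 1
[col 3] QS: children Q:{T}, S:{A} ∪→ {A,T}; cost 1
[col 3] ABQSTY: children ABTY:{A,C,G}, QS:{A,T} ∩→ {A}; cost 0
[col 3] ABHQSTY: children ABQSTY:{A}, H:{A} ∩→ {A}; cost 0
[col 4] BT: children B:{T}, T:{C} ∪→ {C,T}; cost 1
[col 4] BTY: children BT:{C,T}, Y:{G} ∪→ {C,G,T}; cost 1
[col 4] ABTY: children A:{C}, BTY:{C,G,T} ∩→ {C}; cost 0
[col 4] QS: children Q:{C}, S:{T} ∪→ {C,T}; cost 1
[col 4] ABQSTY: children ABTY:{C}, QS:{C,T} ∩→ {C}; cost 0
[col 4] ABHQSTY: children ABQSTY:{C}, H:{T} ∪→ {C,T}; cost 1
[col 5] BT: children B:{A}, T:{A} ∩→ {A}; cost 0
[col 5] BTY: children BT:{A}, Y:{A} ∩→ {A}; cost 0
[col 5] ABTY: children A:{A}, BTY:{A} ∩→ {A}; cost 0
[col 5] QS: children Q:{G}, S:{C} ∪→ {C,G}; cost 1
[col 5] ABQSTY: children ABTY:{A}, QS:{C,G} ∪→ {A,C,G}; cost 1
[col 5] ABHQSTY: children ABQSTY:{A,C,G}, H:{C} ∩→ {C}; cost 0
[col 6] BT: children B:{A}, T:{T} ∪→ {A,T}; cost 1
[col 6] BTY: children BT:{A,T}, Y:{G} ∪→ {A,G,T}; cost 1
[col 6] ABTY: children A:{T}, BTY:{A,G,T} ∩→ {T}; cost 0
[col 6] QS: children Q:{T}, S:{T} ∩→ {T}; cost 0
[col 6] ABQSTY: children ABTY:{T}, QS:{T} ∩→ {T}; cost 0
[col 6] ABHQSTY: children ABQSTY:{T}, H:{C} ∪→ {C,T}; cost 1
[col 7] BT: children B:{G}, T:{G} ∩→ {G}; cost 0
[col 7] BTY: children BT:{G}, Y:{A} ∪→ {A,G}; cost 1
[col 7] ABTY: children A:{T}, BTY:{A,G} ∪→ {A,G,T}; cost 1
[col 7] QS: children Q:{G}, S:{A} ∪→ {A,G}; cost 1
[col 7] ABQSTY: children ABTY:{A,G,T}, QS:{A,G} ∩→ {A,G}; cost 0
[col 7] ABHQSTY: children ABQSTY:{A,G}, H:{T} ∪→ {A,G,T}; cost 1
per-site changes: [3, 4, 4, 3, 4, 2, 3, 4]; total = 27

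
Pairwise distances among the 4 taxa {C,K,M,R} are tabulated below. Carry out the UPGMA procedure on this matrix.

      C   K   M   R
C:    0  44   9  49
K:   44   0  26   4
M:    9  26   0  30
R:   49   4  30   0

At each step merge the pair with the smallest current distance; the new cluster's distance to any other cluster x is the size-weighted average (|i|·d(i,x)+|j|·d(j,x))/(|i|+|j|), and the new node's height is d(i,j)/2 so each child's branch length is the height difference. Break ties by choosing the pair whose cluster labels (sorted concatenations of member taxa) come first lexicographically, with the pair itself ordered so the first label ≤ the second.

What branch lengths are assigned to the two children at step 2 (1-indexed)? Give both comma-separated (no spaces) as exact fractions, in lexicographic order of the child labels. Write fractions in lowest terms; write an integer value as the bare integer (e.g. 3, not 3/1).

iteration 1: select K,R (d=4); attach at lengths (2, 2); label the merged cluster KR
  updated: d(C,KR)=93/2, d(KR,M)=28
iteration 2: select C,M (d=9); attach at lengths (9/2, 9/2); label the merged cluster CM
  updated: d(CM,KR)=149/4
iteration 3: select CM,KR (d=149/4); attach at lengths (113/8, 133/8); label the merged cluster CKMR
final tree: ((C:9/2,M:9/2):113/8,(K:2,R:2):133/8)
total length: 175/4

9/2,9/2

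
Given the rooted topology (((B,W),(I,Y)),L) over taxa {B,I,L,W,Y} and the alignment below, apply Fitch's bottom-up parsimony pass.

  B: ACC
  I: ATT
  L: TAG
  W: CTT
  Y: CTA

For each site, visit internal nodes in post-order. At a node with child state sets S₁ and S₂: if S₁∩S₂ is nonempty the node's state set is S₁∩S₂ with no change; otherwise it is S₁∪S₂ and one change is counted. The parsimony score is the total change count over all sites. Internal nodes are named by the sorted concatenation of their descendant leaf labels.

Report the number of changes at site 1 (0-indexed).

2

[col 0] BW: children B:{A}, W:{C} ∪→ {A,C}; cost 1
[col 0] IY: children I:{A}, Y:{C} ∪→ {A,C}; cost 1
[col 0] BIWY: children BW:{A,C}, IY:{A,C} ∩→ {A,C}; cost 0
[col 0] BILWY: children BIWY:{A,C}, L:{T} ∪→ {A,C,T}; cost 1
[col 1] BW: children B:{C}, W:{T} ∪→ {C,T}; cost 1
[col 1] IY: children I:{T}, Y:{T} ∩→ {T}; cost 0
[col 1] BIWY: children BW:{C,T}, IY:{T} ∩→ {T}; cost 0
[col 1] BILWY: children BIWY:{T}, L:{A} ∪→ {A,T}; cost 1
[col 2] BW: children B:{C}, W:{T} ∪→ {C,T}; cost 1
[col 2] IY: children I:{T}, Y:{A} ∪→ {A,T}; cost 1
[col 2] BIWY: children BW:{C,T}, IY:{A,T} ∩→ {T}; cost 0
[col 2] BILWY: children BIWY:{T}, L:{G} ∪→ {G,T}; cost 1
per-site changes: [3, 2, 3]; total = 8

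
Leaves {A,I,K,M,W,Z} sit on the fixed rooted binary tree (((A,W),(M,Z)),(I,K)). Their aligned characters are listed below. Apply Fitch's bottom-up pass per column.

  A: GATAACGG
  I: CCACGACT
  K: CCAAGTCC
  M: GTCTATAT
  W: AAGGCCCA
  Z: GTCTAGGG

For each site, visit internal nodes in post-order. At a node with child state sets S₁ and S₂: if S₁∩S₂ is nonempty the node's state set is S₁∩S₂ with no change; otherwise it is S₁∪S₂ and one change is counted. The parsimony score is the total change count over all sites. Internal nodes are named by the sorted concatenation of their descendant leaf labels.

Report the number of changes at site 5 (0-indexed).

site 0, node AW: A={G} ∪ W={A} → {A,G} (+1)
site 0, node MZ: M={G} ∩ Z={G} → {G} (+0)
site 0, node AMWZ: AW={A,G} ∩ MZ={G} → {G} (+0)
site 0, node IK: I={C} ∩ K={C} → {C} (+0)
site 0, node AIKMWZ: AMWZ={G} ∪ IK={C} → {C,G} (+1)
site 1, node AW: A={A} ∩ W={A} → {A} (+0)
site 1, node MZ: M={T} ∩ Z={T} → {T} (+0)
site 1, node AMWZ: AW={A} ∪ MZ={T} → {A,T} (+1)
site 1, node IK: I={C} ∩ K={C} → {C} (+0)
site 1, node AIKMWZ: AMWZ={A,T} ∪ IK={C} → {A,C,T} (+1)
site 2, node AW: A={T} ∪ W={G} → {G,T} (+1)
site 2, node MZ: M={C} ∩ Z={C} → {C} (+0)
site 2, node AMWZ: AW={G,T} ∪ MZ={C} → {C,G,T} (+1)
site 2, node IK: I={A} ∩ K={A} → {A} (+0)
site 2, node AIKMWZ: AMWZ={C,G,T} ∪ IK={A} → {A,C,G,T} (+1)
site 3, node AW: A={A} ∪ W={G} → {A,G} (+1)
site 3, node MZ: M={T} ∩ Z={T} → {T} (+0)
site 3, node AMWZ: AW={A,G} ∪ MZ={T} → {A,G,T} (+1)
site 3, node IK: I={C} ∪ K={A} → {A,C} (+1)
site 3, node AIKMWZ: AMWZ={A,G,T} ∩ IK={A,C} → {A} (+0)
site 4, node AW: A={A} ∪ W={C} → {A,C} (+1)
site 4, node MZ: M={A} ∩ Z={A} → {A} (+0)
site 4, node AMWZ: AW={A,C} ∩ MZ={A} → {A} (+0)
site 4, node IK: I={G} ∩ K={G} → {G} (+0)
site 4, node AIKMWZ: AMWZ={A} ∪ IK={G} → {A,G} (+1)
site 5, node AW: A={C} ∩ W={C} → {C} (+0)
site 5, node MZ: M={T} ∪ Z={G} → {G,T} (+1)
site 5, node AMWZ: AW={C} ∪ MZ={G,T} → {C,G,T} (+1)
site 5, node IK: I={A} ∪ K={T} → {A,T} (+1)
site 5, node AIKMWZ: AMWZ={C,G,T} ∩ IK={A,T} → {T} (+0)
site 6, node AW: A={G} ∪ W={C} → {C,G} (+1)
site 6, node MZ: M={A} ∪ Z={G} → {A,G} (+1)
site 6, node AMWZ: AW={C,G} ∩ MZ={A,G} → {G} (+0)
site 6, node IK: I={C} ∩ K={C} → {C} (+0)
site 6, node AIKMWZ: AMWZ={G} ∪ IK={C} → {C,G} (+1)
site 7, node AW: A={G} ∪ W={A} → {A,G} (+1)
site 7, node MZ: M={T} ∪ Z={G} → {G,T} (+1)
site 7, node AMWZ: AW={A,G} ∩ MZ={G,T} → {G} (+0)
site 7, node IK: I={T} ∪ K={C} → {C,T} (+1)
site 7, node AIKMWZ: AMWZ={G} ∪ IK={C,T} → {C,G,T} (+1)
per-site changes: [2, 2, 3, 3, 2, 3, 3, 4]; total = 22

3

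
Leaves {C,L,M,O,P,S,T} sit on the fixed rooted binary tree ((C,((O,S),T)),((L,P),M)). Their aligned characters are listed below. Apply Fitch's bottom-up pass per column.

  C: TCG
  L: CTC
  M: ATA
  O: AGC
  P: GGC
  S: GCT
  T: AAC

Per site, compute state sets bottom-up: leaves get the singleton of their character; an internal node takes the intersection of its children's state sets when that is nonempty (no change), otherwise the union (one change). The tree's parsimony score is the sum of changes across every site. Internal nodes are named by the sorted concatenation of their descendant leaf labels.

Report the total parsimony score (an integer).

11

OS@0: {A} ∪ {G} = {A,G} (union, +1)
OST@0: {A,G} ∩ {A} = {A} (intersection, +0)
COST@0: {T} ∪ {A} = {A,T} (union, +1)
LP@0: {C} ∪ {G} = {C,G} (union, +1)
LMP@0: {C,G} ∪ {A} = {A,C,G} (union, +1)
CLMOPST@0: {A,T} ∩ {A,C,G} = {A} (intersection, +0)
OS@1: {G} ∪ {C} = {C,G} (union, +1)
OST@1: {C,G} ∪ {A} = {A,C,G} (union, +1)
COST@1: {C} ∩ {A,C,G} = {C} (intersection, +0)
LP@1: {T} ∪ {G} = {G,T} (union, +1)
LMP@1: {G,T} ∩ {T} = {T} (intersection, +0)
CLMOPST@1: {C} ∪ {T} = {C,T} (union, +1)
OS@2: {C} ∪ {T} = {C,T} (union, +1)
OST@2: {C,T} ∩ {C} = {C} (intersection, +0)
COST@2: {G} ∪ {C} = {C,G} (union, +1)
LP@2: {C} ∩ {C} = {C} (intersection, +0)
LMP@2: {C} ∪ {A} = {A,C} (union, +1)
CLMOPST@2: {C,G} ∩ {A,C} = {C} (intersection, +0)
per-site changes: [4, 4, 3]; total = 11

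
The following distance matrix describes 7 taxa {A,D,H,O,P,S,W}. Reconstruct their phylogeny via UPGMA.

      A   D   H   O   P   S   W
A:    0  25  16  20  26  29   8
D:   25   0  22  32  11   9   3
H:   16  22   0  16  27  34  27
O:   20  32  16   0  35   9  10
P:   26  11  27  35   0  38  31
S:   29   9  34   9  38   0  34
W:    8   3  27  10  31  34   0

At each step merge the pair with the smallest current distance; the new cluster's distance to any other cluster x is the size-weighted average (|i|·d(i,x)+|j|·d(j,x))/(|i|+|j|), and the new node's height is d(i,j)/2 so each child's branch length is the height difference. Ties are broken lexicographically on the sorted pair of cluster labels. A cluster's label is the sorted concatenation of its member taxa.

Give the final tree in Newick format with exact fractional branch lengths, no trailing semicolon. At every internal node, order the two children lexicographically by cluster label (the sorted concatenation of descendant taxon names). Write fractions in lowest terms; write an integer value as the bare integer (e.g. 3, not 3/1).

((((A:8,H:8):9/4,(D:3/2,W:3/2):35/4):5/4,(O:9/2,S:9/2):7):5/2,P:14)

iteration 1: select D,W (d=3); attach at lengths (3/2, 3/2); label the merged cluster DW
  updated: d(A,DW)=33/2, d(DW,H)=49/2, d(DW,O)=21, d(DW,P)=21, d(DW,S)=43/2
iteration 2: select O,S (d=9); attach at lengths (9/2, 9/2); label the merged cluster OS
  updated: d(A,OS)=49/2, d(DW,OS)=85/4, d(H,OS)=25, d(OS,P)=73/2
iteration 3: select A,H (d=16); attach at lengths (8, 8); label the merged cluster AH
  updated: d(AH,DW)=41/2, d(AH,OS)=99/4, d(AH,P)=53/2
iteration 4: select AH,DW (d=41/2); attach at lengths (9/4, 35/4); label the merged cluster ADHW
  updated: d(ADHW,OS)=23, d(ADHW,P)=95/4
iteration 5: select ADHW,OS (d=23); attach at lengths (5/4, 7); label the merged cluster ADHOSW
  updated: d(ADHOSW,P)=28
iteration 6: select ADHOSW,P (d=28); attach at lengths (5/2, 14); label the merged cluster ADHOPSW
final tree: ((((A:8,H:8):9/4,(D:3/2,W:3/2):35/4):5/4,(O:9/2,S:9/2):7):5/2,P:14)
total length: 255/4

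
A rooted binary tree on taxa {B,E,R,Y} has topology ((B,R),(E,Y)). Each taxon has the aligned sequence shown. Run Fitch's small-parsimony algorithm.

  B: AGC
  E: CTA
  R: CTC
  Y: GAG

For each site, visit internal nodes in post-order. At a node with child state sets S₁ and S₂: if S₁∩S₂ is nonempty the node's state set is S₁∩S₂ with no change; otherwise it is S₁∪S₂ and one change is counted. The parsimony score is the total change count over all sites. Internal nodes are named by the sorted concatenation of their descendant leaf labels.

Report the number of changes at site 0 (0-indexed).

2

BR@0: {A} ∪ {C} = {A,C} (union, +1)
EY@0: {C} ∪ {G} = {C,G} (union, +1)
BERY@0: {A,C} ∩ {C,G} = {C} (intersection, +0)
BR@1: {G} ∪ {T} = {G,T} (union, +1)
EY@1: {T} ∪ {A} = {A,T} (union, +1)
BERY@1: {G,T} ∩ {A,T} = {T} (intersection, +0)
BR@2: {C} ∩ {C} = {C} (intersection, +0)
EY@2: {A} ∪ {G} = {A,G} (union, +1)
BERY@2: {C} ∪ {A,G} = {A,C,G} (union, +1)
per-site changes: [2, 2, 2]; total = 6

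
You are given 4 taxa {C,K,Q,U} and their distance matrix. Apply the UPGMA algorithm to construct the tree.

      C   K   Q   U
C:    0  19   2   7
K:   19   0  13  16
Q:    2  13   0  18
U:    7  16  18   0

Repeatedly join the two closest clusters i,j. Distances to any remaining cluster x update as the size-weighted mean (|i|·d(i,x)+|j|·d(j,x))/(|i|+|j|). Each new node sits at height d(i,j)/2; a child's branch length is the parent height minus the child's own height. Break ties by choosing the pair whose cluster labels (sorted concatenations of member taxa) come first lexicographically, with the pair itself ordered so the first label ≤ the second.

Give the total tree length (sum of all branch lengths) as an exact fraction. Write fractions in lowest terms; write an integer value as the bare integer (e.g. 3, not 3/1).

step 1: merge (C,Q) at d=2; branch lengths C→1, Q→1; new cluster CQ
  updated: d(CQ,K)=16, d(CQ,U)=25/2
step 2: merge (CQ,U) at d=25/2; branch lengths CQ→21/4, U→25/4; new cluster CQU
  updated: d(CQU,K)=16
step 3: merge (CQU,K) at d=16; branch lengths CQU→7/4, K→8; new cluster CKQU
final tree: (((C:1,Q:1):21/4,U:25/4):7/4,K:8)
total length: 93/4

93/4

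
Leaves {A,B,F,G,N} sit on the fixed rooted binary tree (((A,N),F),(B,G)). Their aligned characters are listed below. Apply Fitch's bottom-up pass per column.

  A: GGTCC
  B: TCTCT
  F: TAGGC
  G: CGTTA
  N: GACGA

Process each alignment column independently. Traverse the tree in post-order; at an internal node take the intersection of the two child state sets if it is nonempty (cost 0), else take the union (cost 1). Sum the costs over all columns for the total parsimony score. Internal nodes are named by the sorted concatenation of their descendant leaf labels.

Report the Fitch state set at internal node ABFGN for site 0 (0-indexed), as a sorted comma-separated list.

[col 0] AN: children A:{G}, N:{G} ∩→ {G}; cost 0
[col 0] AFN: children AN:{G}, F:{T} ∪→ {G,T}; cost 1
[col 0] BG: children B:{T}, G:{C} ∪→ {C,T}; cost 1
[col 0] ABFGN: children AFN:{G,T}, BG:{C,T} ∩→ {T}; cost 0
[col 1] AN: children A:{G}, N:{A} ∪→ {A,G}; cost 1
[col 1] AFN: children AN:{A,G}, F:{A} ∩→ {A}; cost 0
[col 1] BG: children B:{C}, G:{G} ∪→ {C,G}; cost 1
[col 1] ABFGN: children AFN:{A}, BG:{C,G} ∪→ {A,C,G}; cost 1
[col 2] AN: children A:{T}, N:{C} ∪→ {C,T}; cost 1
[col 2] AFN: children AN:{C,T}, F:{G} ∪→ {C,G,T}; cost 1
[col 2] BG: children B:{T}, G:{T} ∩→ {T}; cost 0
[col 2] ABFGN: children AFN:{C,G,T}, BG:{T} ∩→ {T}; cost 0
[col 3] AN: children A:{C}, N:{G} ∪→ {C,G}; cost 1
[col 3] AFN: children AN:{C,G}, F:{G} ∩→ {G}; cost 0
[col 3] BG: children B:{C}, G:{T} ∪→ {C,T}; cost 1
[col 3] ABFGN: children AFN:{G}, BG:{C,T} ∪→ {C,G,T}; cost 1
[col 4] AN: children A:{C}, N:{A} ∪→ {A,C}; cost 1
[col 4] AFN: children AN:{A,C}, F:{C} ∩→ {C}; cost 0
[col 4] BG: children B:{T}, G:{A} ∪→ {A,T}; cost 1
[col 4] ABFGN: children AFN:{C}, BG:{A,T} ∪→ {A,C,T}; cost 1
per-site changes: [2, 3, 2, 3, 3]; total = 13

T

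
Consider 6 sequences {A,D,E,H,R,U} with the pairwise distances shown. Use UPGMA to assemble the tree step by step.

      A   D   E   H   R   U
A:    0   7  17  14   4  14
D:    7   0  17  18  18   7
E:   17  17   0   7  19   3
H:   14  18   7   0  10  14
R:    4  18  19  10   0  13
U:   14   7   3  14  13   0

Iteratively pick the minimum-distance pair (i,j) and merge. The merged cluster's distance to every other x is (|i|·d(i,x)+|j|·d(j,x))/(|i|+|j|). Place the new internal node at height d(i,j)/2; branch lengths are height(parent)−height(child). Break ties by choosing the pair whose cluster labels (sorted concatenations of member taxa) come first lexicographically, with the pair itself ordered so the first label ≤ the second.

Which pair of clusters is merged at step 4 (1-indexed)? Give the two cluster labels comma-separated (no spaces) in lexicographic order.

AR,D

1. join E+U (d=3) ⇒ EU; edges |E|=3/2, |U|=3/2
  updated: d(A,EU)=31/2, d(D,EU)=12, d(EU,H)=21/2, d(EU,R)=16
2. join A+R (d=4) ⇒ AR; edges |A|=2, |R|=2
  updated: d(AR,D)=25/2, d(AR,EU)=63/4, d(AR,H)=12
3. join EU+H (d=21/2) ⇒ EHU; edges |EU|=15/4, |H|=21/4
  updated: d(AR,EHU)=29/2, d(D,EHU)=14
4. join AR+D (d=25/2) ⇒ ADR; edges |AR|=17/4, |D|=25/4
  updated: d(ADR,EHU)=43/3
5. join ADR+EHU (d=43/3) ⇒ ADEHRU; edges |ADR|=11/12, |EHU|=23/12
final tree: (((A:2,R:2):17/4,D:25/4):11/12,((E:3/2,U:3/2):15/4,H:21/4):23/12)
total length: 88/3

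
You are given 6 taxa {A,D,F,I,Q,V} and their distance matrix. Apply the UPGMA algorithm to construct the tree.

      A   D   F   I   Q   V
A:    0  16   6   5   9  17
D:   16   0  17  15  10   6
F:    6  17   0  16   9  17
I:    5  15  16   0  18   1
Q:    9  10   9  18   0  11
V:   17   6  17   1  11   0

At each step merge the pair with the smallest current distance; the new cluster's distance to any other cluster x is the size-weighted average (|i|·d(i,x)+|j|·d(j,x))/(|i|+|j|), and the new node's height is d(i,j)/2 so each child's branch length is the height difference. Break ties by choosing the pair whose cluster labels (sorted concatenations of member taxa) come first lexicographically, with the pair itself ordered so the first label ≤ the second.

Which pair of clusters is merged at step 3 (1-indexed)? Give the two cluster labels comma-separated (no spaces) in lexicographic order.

AF,Q

iteration 1: select I,V (d=1); attach at lengths (1/2, 1/2); label the merged cluster IV
  updated: d(A,IV)=11, d(D,IV)=21/2, d(F,IV)=33/2, d(IV,Q)=29/2
iteration 2: select A,F (d=6); attach at lengths (3, 3); label the merged cluster AF
  updated: d(AF,D)=33/2, d(AF,IV)=55/4, d(AF,Q)=9
iteration 3: select AF,Q (d=9); attach at lengths (3/2, 9/2); label the merged cluster AFQ
  updated: d(AFQ,D)=43/3, d(AFQ,IV)=14
iteration 4: select D,IV (d=21/2); attach at lengths (21/4, 19/4); label the merged cluster DIV
  updated: d(AFQ,DIV)=127/9
iteration 5: select AFQ,DIV (d=127/9); attach at lengths (23/9, 65/36); label the merged cluster ADFIQV
final tree: (((A:3,F:3):3/2,Q:9/2):23/9,(D:21/4,(I:1/2,V:1/2):19/4):65/36)
total length: 985/36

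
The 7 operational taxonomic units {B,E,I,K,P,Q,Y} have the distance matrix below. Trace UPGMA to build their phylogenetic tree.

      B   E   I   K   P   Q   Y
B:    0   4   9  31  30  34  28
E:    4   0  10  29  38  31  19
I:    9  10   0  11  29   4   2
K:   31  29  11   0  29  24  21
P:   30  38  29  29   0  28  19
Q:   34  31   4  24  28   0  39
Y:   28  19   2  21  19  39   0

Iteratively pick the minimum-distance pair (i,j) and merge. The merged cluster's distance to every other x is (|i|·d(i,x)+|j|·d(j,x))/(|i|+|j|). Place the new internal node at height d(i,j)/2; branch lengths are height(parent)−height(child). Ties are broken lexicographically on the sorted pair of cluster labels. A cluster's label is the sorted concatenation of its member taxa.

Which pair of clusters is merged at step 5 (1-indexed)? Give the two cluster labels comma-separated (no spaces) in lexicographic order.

BEIKY,Q

1. join I+Y (d=2) ⇒ IY; edges |I|=1, |Y|=1
  updated: d(B,IY)=37/2, d(E,IY)=29/2, d(IY,K)=16, d(IY,P)=24, d(IY,Q)=43/2
2. join B+E (d=4) ⇒ BE; edges |B|=2, |E|=2
  updated: d(BE,IY)=33/2, d(BE,K)=30, d(BE,P)=34, d(BE,Q)=65/2
3. join IY+K (d=16) ⇒ IKY; edges |IY|=7, |K|=8
  updated: d(BE,IKY)=21, d(IKY,P)=77/3, d(IKY,Q)=67/3
4. join BE+IKY (d=21) ⇒ BEIKY; edges |BE|=17/2, |IKY|=5/2
  updated: d(BEIKY,P)=29, d(BEIKY,Q)=132/5
5. join BEIKY+Q (d=132/5) ⇒ BEIKQY; edges |BEIKY|=27/10, |Q|=66/5
  updated: d(BEIKQY,P)=173/6
6. join BEIKQY+P (d=173/6) ⇒ BEIKPQY; edges |BEIKQY|=73/60, |P|=173/12
final tree: ((((B:2,E:2):17/2,((I:1,Y:1):7,K:8):5/2):27/10,Q:66/5):73/60,P:173/12)
total length: 953/15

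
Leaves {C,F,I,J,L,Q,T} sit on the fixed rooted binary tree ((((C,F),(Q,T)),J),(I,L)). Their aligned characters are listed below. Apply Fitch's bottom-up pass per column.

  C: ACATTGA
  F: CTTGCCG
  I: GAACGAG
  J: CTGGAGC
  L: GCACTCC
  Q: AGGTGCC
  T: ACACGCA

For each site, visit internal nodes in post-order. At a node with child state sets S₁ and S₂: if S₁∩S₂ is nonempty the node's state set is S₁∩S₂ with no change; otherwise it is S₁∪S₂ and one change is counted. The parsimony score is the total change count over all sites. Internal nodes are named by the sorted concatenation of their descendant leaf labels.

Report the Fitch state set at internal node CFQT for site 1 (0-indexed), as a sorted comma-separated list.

site 0, node CF: C={A} ∪ F={C} → {A,C} (+1)
site 0, node QT: Q={A} ∩ T={A} → {A} (+0)
site 0, node CFQT: CF={A,C} ∩ QT={A} → {A} (+0)
site 0, node CFJQT: CFQT={A} ∪ J={C} → {A,C} (+1)
site 0, node IL: I={G} ∩ L={G} → {G} (+0)
site 0, node CFIJLQT: CFJQT={A,C} ∪ IL={G} → {A,C,G} (+1)
site 1, node CF: C={C} ∪ F={T} → {C,T} (+1)
site 1, node QT: Q={G} ∪ T={C} → {C,G} (+1)
site 1, node CFQT: CF={C,T} ∩ QT={C,G} → {C} (+0)
site 1, node CFJQT: CFQT={C} ∪ J={T} → {C,T} (+1)
site 1, node IL: I={A} ∪ L={C} → {A,C} (+1)
site 1, node CFIJLQT: CFJQT={C,T} ∩ IL={A,C} → {C} (+0)
site 2, node CF: C={A} ∪ F={T} → {A,T} (+1)
site 2, node QT: Q={G} ∪ T={A} → {A,G} (+1)
site 2, node CFQT: CF={A,T} ∩ QT={A,G} → {A} (+0)
site 2, node CFJQT: CFQT={A} ∪ J={G} → {A,G} (+1)
site 2, node IL: I={A} ∩ L={A} → {A} (+0)
site 2, node CFIJLQT: CFJQT={A,G} ∩ IL={A} → {A} (+0)
site 3, node CF: C={T} ∪ F={G} → {G,T} (+1)
site 3, node QT: Q={T} ∪ T={C} → {C,T} (+1)
site 3, node CFQT: CF={G,T} ∩ QT={C,T} → {T} (+0)
site 3, node CFJQT: CFQT={T} ∪ J={G} → {G,T} (+1)
site 3, node IL: I={C} ∩ L={C} → {C} (+0)
site 3, node CFIJLQT: CFJQT={G,T} ∪ IL={C} → {C,G,T} (+1)
site 4, node CF: C={T} ∪ F={C} → {C,T} (+1)
site 4, node QT: Q={G} ∩ T={G} → {G} (+0)
site 4, node CFQT: CF={C,T} ∪ QT={G} → {C,G,T} (+1)
site 4, node CFJQT: CFQT={C,G,T} ∪ J={A} → {A,C,G,T} (+1)
site 4, node IL: I={G} ∪ L={T} → {G,T} (+1)
site 4, node CFIJLQT: CFJQT={A,C,G,T} ∩ IL={G,T} → {G,T} (+0)
site 5, node CF: C={G} ∪ F={C} → {C,G} (+1)
site 5, node QT: Q={C} ∩ T={C} → {C} (+0)
site 5, node CFQT: CF={C,G} ∩ QT={C} → {C} (+0)
site 5, node CFJQT: CFQT={C} ∪ J={G} → {C,G} (+1)
site 5, node IL: I={A} ∪ L={C} → {A,C} (+1)
site 5, node CFIJLQT: CFJQT={C,G} ∩ IL={A,C} → {C} (+0)
site 6, node CF: C={A} ∪ F={G} → {A,G} (+1)
site 6, node QT: Q={C} ∪ T={A} → {A,C} (+1)
site 6, node CFQT: CF={A,G} ∩ QT={A,C} → {A} (+0)
site 6, node CFJQT: CFQT={A} ∪ J={C} → {A,C} (+1)
site 6, node IL: I={G} ∪ L={C} → {C,G} (+1)
site 6, node CFIJLQT: CFJQT={A,C} ∩ IL={C,G} → {C} (+0)
per-site changes: [3, 4, 3, 4, 4, 3, 4]; total = 25

C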